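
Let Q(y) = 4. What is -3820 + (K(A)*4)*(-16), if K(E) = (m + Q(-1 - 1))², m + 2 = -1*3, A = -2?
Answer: -3884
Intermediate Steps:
m = -5 (m = -2 - 1*3 = -2 - 3 = -5)
K(E) = 1 (K(E) = (-5 + 4)² = (-1)² = 1)
-3820 + (K(A)*4)*(-16) = -3820 + (1*4)*(-16) = -3820 + 4*(-16) = -3820 - 64 = -3884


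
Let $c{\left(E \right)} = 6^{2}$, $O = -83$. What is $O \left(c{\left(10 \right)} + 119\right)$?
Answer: $-12865$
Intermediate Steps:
$c{\left(E \right)} = 36$
$O \left(c{\left(10 \right)} + 119\right) = - 83 \left(36 + 119\right) = \left(-83\right) 155 = -12865$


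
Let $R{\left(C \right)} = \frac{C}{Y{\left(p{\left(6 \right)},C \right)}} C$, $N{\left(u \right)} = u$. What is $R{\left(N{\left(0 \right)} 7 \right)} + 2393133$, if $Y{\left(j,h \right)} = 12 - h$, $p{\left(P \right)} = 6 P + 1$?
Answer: $2393133$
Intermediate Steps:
$p{\left(P \right)} = 1 + 6 P$
$R{\left(C \right)} = \frac{C^{2}}{12 - C}$ ($R{\left(C \right)} = \frac{C}{12 - C} C = \frac{C^{2}}{12 - C}$)
$R{\left(N{\left(0 \right)} 7 \right)} + 2393133 = - \frac{\left(0 \cdot 7\right)^{2}}{-12 + 0 \cdot 7} + 2393133 = - \frac{0^{2}}{-12 + 0} + 2393133 = \left(-1\right) 0 \frac{1}{-12} + 2393133 = \left(-1\right) 0 \left(- \frac{1}{12}\right) + 2393133 = 0 + 2393133 = 2393133$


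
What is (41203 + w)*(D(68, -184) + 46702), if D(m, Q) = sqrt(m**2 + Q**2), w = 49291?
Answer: 4226250788 + 361976*sqrt(2405) ≈ 4.2440e+9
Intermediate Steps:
D(m, Q) = sqrt(Q**2 + m**2)
(41203 + w)*(D(68, -184) + 46702) = (41203 + 49291)*(sqrt((-184)**2 + 68**2) + 46702) = 90494*(sqrt(33856 + 4624) + 46702) = 90494*(sqrt(38480) + 46702) = 90494*(4*sqrt(2405) + 46702) = 90494*(46702 + 4*sqrt(2405)) = 4226250788 + 361976*sqrt(2405)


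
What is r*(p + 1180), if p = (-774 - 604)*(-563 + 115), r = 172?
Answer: 106386128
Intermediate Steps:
p = 617344 (p = -1378*(-448) = 617344)
r*(p + 1180) = 172*(617344 + 1180) = 172*618524 = 106386128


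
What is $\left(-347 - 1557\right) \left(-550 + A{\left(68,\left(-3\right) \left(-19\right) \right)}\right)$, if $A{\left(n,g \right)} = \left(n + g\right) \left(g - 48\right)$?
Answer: $-1094800$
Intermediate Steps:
$A{\left(n,g \right)} = \left(-48 + g\right) \left(g + n\right)$ ($A{\left(n,g \right)} = \left(g + n\right) \left(-48 + g\right) = \left(-48 + g\right) \left(g + n\right)$)
$\left(-347 - 1557\right) \left(-550 + A{\left(68,\left(-3\right) \left(-19\right) \right)}\right) = \left(-347 - 1557\right) \left(-550 - \left(3264 - 3249 - \left(-3\right) \left(-19\right) 68 + 48 \left(-3\right) \left(-19\right)\right)\right) = - 1904 \left(-550 + \left(57^{2} - 2736 - 3264 + 57 \cdot 68\right)\right) = - 1904 \left(-550 + \left(3249 - 2736 - 3264 + 3876\right)\right) = - 1904 \left(-550 + 1125\right) = \left(-1904\right) 575 = -1094800$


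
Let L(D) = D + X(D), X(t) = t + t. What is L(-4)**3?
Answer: -1728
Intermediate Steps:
X(t) = 2*t
L(D) = 3*D (L(D) = D + 2*D = 3*D)
L(-4)**3 = (3*(-4))**3 = (-12)**3 = -1728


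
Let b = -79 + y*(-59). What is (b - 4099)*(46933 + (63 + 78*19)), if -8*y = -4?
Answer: -203971185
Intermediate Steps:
y = ½ (y = -⅛*(-4) = ½ ≈ 0.50000)
b = -217/2 (b = -79 + (½)*(-59) = -79 - 59/2 = -217/2 ≈ -108.50)
(b - 4099)*(46933 + (63 + 78*19)) = (-217/2 - 4099)*(46933 + (63 + 78*19)) = -8415*(46933 + (63 + 1482))/2 = -8415*(46933 + 1545)/2 = -8415/2*48478 = -203971185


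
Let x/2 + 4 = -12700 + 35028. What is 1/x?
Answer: 1/44648 ≈ 2.2397e-5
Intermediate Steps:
x = 44648 (x = -8 + 2*(-12700 + 35028) = -8 + 2*22328 = -8 + 44656 = 44648)
1/x = 1/44648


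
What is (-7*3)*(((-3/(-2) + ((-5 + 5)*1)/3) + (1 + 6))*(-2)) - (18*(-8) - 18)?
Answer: 519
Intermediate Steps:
(-7*3)*(((-3/(-2) + ((-5 + 5)*1)/3) + (1 + 6))*(-2)) - (18*(-8) - 18) = -21*((-3*(-½) + (0*1)*(⅓)) + 7)*(-2) - (-144 - 18) = -21*((3/2 + 0*(⅓)) + 7)*(-2) - 1*(-162) = -21*((3/2 + 0) + 7)*(-2) + 162 = -21*(3/2 + 7)*(-2) + 162 = -357*(-2)/2 + 162 = -21*(-17) + 162 = 357 + 162 = 519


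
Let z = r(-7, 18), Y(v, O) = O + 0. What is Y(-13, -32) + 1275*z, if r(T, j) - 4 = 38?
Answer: 53518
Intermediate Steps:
Y(v, O) = O
r(T, j) = 42 (r(T, j) = 4 + 38 = 42)
z = 42
Y(-13, -32) + 1275*z = -32 + 1275*42 = -32 + 53550 = 53518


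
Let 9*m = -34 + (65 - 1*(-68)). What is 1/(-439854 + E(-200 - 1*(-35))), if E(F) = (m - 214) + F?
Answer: -1/440222 ≈ -2.2716e-6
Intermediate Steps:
m = 11 (m = (-34 + (65 - 1*(-68)))/9 = (-34 + (65 + 68))/9 = (-34 + 133)/9 = (⅑)*99 = 11)
E(F) = -203 + F (E(F) = (11 - 214) + F = -203 + F)
1/(-439854 + E(-200 - 1*(-35))) = 1/(-439854 + (-203 + (-200 - 1*(-35)))) = 1/(-439854 + (-203 + (-200 + 35))) = 1/(-439854 + (-203 - 165)) = 1/(-439854 - 368) = 1/(-440222) = -1/440222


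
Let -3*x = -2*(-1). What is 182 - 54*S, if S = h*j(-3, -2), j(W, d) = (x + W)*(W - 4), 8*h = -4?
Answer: 875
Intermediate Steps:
x = -2/3 (x = -(-2)*(-1)/3 = -1/3*2 = -2/3 ≈ -0.66667)
h = -1/2 (h = (1/8)*(-4) = -1/2 ≈ -0.50000)
j(W, d) = (-4 + W)*(-2/3 + W) (j(W, d) = (-2/3 + W)*(W - 4) = (-2/3 + W)*(-4 + W) = (-4 + W)*(-2/3 + W))
S = -77/6 (S = -(8/3 + (-3)**2 - 14/3*(-3))/2 = -(8/3 + 9 + 14)/2 = -1/2*77/3 = -77/6 ≈ -12.833)
182 - 54*S = 182 - 54*(-77/6) = 182 + 693 = 875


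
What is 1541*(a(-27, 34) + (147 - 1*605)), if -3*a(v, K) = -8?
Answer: -2105006/3 ≈ -7.0167e+5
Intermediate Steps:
a(v, K) = 8/3 (a(v, K) = -⅓*(-8) = 8/3)
1541*(a(-27, 34) + (147 - 1*605)) = 1541*(8/3 + (147 - 1*605)) = 1541*(8/3 + (147 - 605)) = 1541*(8/3 - 458) = 1541*(-1366/3) = -2105006/3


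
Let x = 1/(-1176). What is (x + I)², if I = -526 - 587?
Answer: 1713190414321/1382976 ≈ 1.2388e+6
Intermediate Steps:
x = -1/1176 ≈ -0.00085034
I = -1113
(x + I)² = (-1/1176 - 1113)² = (-1308889/1176)² = 1713190414321/1382976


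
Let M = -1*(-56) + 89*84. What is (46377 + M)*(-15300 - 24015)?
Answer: -2119432335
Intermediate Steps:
M = 7532 (M = 56 + 7476 = 7532)
(46377 + M)*(-15300 - 24015) = (46377 + 7532)*(-15300 - 24015) = 53909*(-39315) = -2119432335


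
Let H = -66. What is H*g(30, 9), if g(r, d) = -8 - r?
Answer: 2508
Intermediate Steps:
H*g(30, 9) = -66*(-8 - 1*30) = -66*(-8 - 30) = -66*(-38) = 2508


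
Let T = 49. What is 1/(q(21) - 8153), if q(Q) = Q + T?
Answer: -1/8083 ≈ -0.00012372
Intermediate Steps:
q(Q) = 49 + Q (q(Q) = Q + 49 = 49 + Q)
1/(q(21) - 8153) = 1/((49 + 21) - 8153) = 1/(70 - 8153) = 1/(-8083) = -1/8083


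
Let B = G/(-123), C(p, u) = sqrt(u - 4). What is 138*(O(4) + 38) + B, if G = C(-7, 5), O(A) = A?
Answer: 712907/123 ≈ 5796.0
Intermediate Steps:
C(p, u) = sqrt(-4 + u)
G = 1 (G = sqrt(-4 + 5) = sqrt(1) = 1)
B = -1/123 (B = 1/(-123) = 1*(-1/123) = -1/123 ≈ -0.0081301)
138*(O(4) + 38) + B = 138*(4 + 38) - 1/123 = 138*42 - 1/123 = 5796 - 1/123 = 712907/123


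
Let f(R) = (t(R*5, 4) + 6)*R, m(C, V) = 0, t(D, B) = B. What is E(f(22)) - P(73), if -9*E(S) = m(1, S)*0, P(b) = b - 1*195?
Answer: 122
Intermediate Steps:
P(b) = -195 + b (P(b) = b - 195 = -195 + b)
f(R) = 10*R (f(R) = (4 + 6)*R = 10*R)
E(S) = 0 (E(S) = -0*0 = -1/9*0 = 0)
E(f(22)) - P(73) = 0 - (-195 + 73) = 0 - 1*(-122) = 0 + 122 = 122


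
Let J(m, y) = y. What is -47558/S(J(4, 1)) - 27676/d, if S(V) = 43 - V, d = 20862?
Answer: -11825207/10431 ≈ -1133.7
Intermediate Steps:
-47558/S(J(4, 1)) - 27676/d = -47558/(43 - 1*1) - 27676/20862 = -47558/(43 - 1) - 27676*1/20862 = -47558/42 - 13838/10431 = -47558*1/42 - 13838/10431 = -3397/3 - 13838/10431 = -11825207/10431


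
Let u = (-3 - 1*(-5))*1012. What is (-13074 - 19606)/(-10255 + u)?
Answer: 32680/8231 ≈ 3.9704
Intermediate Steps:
u = 2024 (u = (-3 + 5)*1012 = 2*1012 = 2024)
(-13074 - 19606)/(-10255 + u) = (-13074 - 19606)/(-10255 + 2024) = -32680/(-8231) = -32680*(-1/8231) = 32680/8231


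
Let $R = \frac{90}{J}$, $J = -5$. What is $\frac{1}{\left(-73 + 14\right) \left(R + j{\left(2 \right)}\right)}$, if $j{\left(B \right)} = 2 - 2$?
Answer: $\frac{1}{1062} \approx 0.00094162$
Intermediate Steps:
$R = -18$ ($R = \frac{90}{-5} = 90 \left(- \frac{1}{5}\right) = -18$)
$j{\left(B \right)} = 0$
$\frac{1}{\left(-73 + 14\right) \left(R + j{\left(2 \right)}\right)} = \frac{1}{\left(-73 + 14\right) \left(-18 + 0\right)} = \frac{1}{\left(-59\right) \left(-18\right)} = \frac{1}{1062}$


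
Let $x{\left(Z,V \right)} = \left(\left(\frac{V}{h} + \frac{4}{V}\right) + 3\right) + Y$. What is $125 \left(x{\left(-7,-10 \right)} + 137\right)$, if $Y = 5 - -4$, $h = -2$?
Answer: $19200$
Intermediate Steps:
$Y = 9$ ($Y = 5 + 4 = 9$)
$x{\left(Z,V \right)} = 12 + \frac{4}{V} - \frac{V}{2}$ ($x{\left(Z,V \right)} = \left(\left(\frac{V}{-2} + \frac{4}{V}\right) + 3\right) + 9 = \left(\left(V \left(- \frac{1}{2}\right) + \frac{4}{V}\right) + 3\right) + 9 = \left(\left(- \frac{V}{2} + \frac{4}{V}\right) + 3\right) + 9 = \left(\left(\frac{4}{V} - \frac{V}{2}\right) + 3\right) + 9 = \left(3 + \frac{4}{V} - \frac{V}{2}\right) + 9 = 12 + \frac{4}{V} - \frac{V}{2}$)
$125 \left(x{\left(-7,-10 \right)} + 137\right) = 125 \left(\left(12 + \frac{4}{-10} - -5\right) + 137\right) = 125 \left(\left(12 + 4 \left(- \frac{1}{10}\right) + 5\right) + 137\right) = 125 \left(\left(12 - \frac{2}{5} + 5\right) + 137\right) = 125 \left(\frac{83}{5} + 137\right) = 125 \cdot \frac{768}{5} = 19200$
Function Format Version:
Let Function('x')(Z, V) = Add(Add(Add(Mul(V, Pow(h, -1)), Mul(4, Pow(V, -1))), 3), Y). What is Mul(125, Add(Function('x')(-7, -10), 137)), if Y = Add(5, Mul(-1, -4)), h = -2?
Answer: 19200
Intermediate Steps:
Y = 9 (Y = Add(5, 4) = 9)
Function('x')(Z, V) = Add(12, Mul(4, Pow(V, -1)), Mul(Rational(-1, 2), V)) (Function('x')(Z, V) = Add(Add(Add(Mul(V, Pow(-2, -1)), Mul(4, Pow(V, -1))), 3), 9) = Add(Add(Add(Mul(V, Rational(-1, 2)), Mul(4, Pow(V, -1))), 3), 9) = Add(Add(Add(Mul(Rational(-1, 2), V), Mul(4, Pow(V, -1))), 3), 9) = Add(Add(Add(Mul(4, Pow(V, -1)), Mul(Rational(-1, 2), V)), 3), 9) = Add(Add(3, Mul(4, Pow(V, -1)), Mul(Rational(-1, 2), V)), 9) = Add(12, Mul(4, Pow(V, -1)), Mul(Rational(-1, 2), V)))
Mul(125, Add(Function('x')(-7, -10), 137)) = Mul(125, Add(Add(12, Mul(4, Pow(-10, -1)), Mul(Rational(-1, 2), -10)), 137)) = Mul(125, Add(Add(12, Mul(4, Rational(-1, 10)), 5), 137)) = Mul(125, Add(Add(12, Rational(-2, 5), 5), 137)) = Mul(125, Add(Rational(83, 5), 137)) = Mul(125, Rational(768, 5)) = 19200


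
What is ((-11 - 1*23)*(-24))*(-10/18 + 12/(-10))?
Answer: -21488/15 ≈ -1432.5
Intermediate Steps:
((-11 - 1*23)*(-24))*(-10/18 + 12/(-10)) = ((-11 - 23)*(-24))*(-10*1/18 + 12*(-⅒)) = (-34*(-24))*(-5/9 - 6/5) = 816*(-79/45) = -21488/15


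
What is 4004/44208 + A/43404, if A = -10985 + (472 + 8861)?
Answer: 2099125/39975084 ≈ 0.052511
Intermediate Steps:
A = -1652 (A = -10985 + 9333 = -1652)
4004/44208 + A/43404 = 4004/44208 - 1652/43404 = 4004*(1/44208) - 1652*1/43404 = 1001/11052 - 413/10851 = 2099125/39975084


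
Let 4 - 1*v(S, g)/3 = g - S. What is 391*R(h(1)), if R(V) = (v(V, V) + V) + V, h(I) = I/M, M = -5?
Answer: 22678/5 ≈ 4535.6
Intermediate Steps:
v(S, g) = 12 - 3*g + 3*S (v(S, g) = 12 - 3*(g - S) = 12 + (-3*g + 3*S) = 12 - 3*g + 3*S)
h(I) = -I/5 (h(I) = I/(-5) = I*(-⅕) = -I/5)
R(V) = 12 + 2*V (R(V) = ((12 - 3*V + 3*V) + V) + V = (12 + V) + V = 12 + 2*V)
391*R(h(1)) = 391*(12 + 2*(-⅕*1)) = 391*(12 + 2*(-⅕)) = 391*(12 - ⅖) = 391*(58/5) = 22678/5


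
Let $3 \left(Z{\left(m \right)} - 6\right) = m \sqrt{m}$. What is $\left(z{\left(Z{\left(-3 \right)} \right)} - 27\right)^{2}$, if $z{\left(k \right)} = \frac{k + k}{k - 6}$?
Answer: $577 - 200 i \sqrt{3} \approx 577.0 - 346.41 i$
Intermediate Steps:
$Z{\left(m \right)} = 6 + \frac{m^{\frac{3}{2}}}{3}$ ($Z{\left(m \right)} = 6 + \frac{m \sqrt{m}}{3} = 6 + \frac{m^{\frac{3}{2}}}{3}$)
$z{\left(k \right)} = \frac{2 k}{-6 + k}$
$\left(z{\left(Z{\left(-3 \right)} \right)} - 27\right)^{2} = \left(\frac{2 \left(6 + \frac{\left(-3\right)^{\frac{3}{2}}}{3}\right)}{-6 + \left(6 + \frac{\left(-3\right)^{\frac{3}{2}}}{3}\right)} - 27\right)^{2} = \left(\frac{2 \left(6 + \frac{\left(-3\right) i \sqrt{3}}{3}\right)}{-6 + \left(6 + \frac{\left(-3\right) i \sqrt{3}}{3}\right)} - 27\right)^{2} = \left(\frac{2 \left(6 - i \sqrt{3}\right)}{-6 + \left(6 - i \sqrt{3}\right)} - 27\right)^{2} = \left(\frac{2 \left(6 - i \sqrt{3}\right)}{\left(-1\right) i \sqrt{3}} - 27\right)^{2} = \left(2 \left(6 - i \sqrt{3}\right) \frac{i \sqrt{3}}{3} - 27\right)^{2} = \left(\frac{2 i \sqrt{3} \left(6 - i \sqrt{3}\right)}{3} - 27\right)^{2} = \left(-27 + \frac{2 i \sqrt{3} \left(6 - i \sqrt{3}\right)}{3}\right)^{2}$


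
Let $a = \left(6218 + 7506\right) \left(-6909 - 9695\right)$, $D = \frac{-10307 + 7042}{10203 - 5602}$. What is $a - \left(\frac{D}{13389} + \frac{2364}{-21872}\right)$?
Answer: $- \frac{76757763932487769273}{336844050252} \approx -2.2787 \cdot 10^{8}$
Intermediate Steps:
$D = - \frac{3265}{4601}$ ($D = - \frac{3265}{10203 - 5602} = - \frac{3265}{4601} \approx -0.70963$)
$a = -227873296$ ($a = 13724 \left(-16604\right) = -227873296$)
$a - \left(\frac{D}{13389} + \frac{2364}{-21872}\right) = -227873296 - \left(- \frac{3265}{4601 \cdot 13389} + \frac{2364}{-21872}\right) = -227873296 - \left(\left(- \frac{3265}{4601}\right) \frac{1}{13389} + 2364 \left(- \frac{1}{21872}\right)\right) = -227873296 - \left(- \frac{3265}{61602789} - \frac{591}{5468}\right) = -227873296 - - \frac{36425101319}{336844050252} = -227873296 + \frac{36425101319}{336844050252} = - \frac{76757763932487769273}{336844050252}$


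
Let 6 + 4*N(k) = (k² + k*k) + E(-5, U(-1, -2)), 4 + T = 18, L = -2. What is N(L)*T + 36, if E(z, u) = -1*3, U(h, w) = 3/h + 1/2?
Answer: 65/2 ≈ 32.500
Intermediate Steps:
T = 14 (T = -4 + 18 = 14)
U(h, w) = ½ + 3/h (U(h, w) = 3/h + 1*(½) = 3/h + ½ = ½ + 3/h)
E(z, u) = -3
N(k) = -9/4 + k²/2 (N(k) = -3/2 + ((k² + k*k) - 3)/4 = -3/2 + ((k² + k²) - 3)/4 = -3/2 + (2*k² - 3)/4 = -3/2 + (-3 + 2*k²)/4 = -3/2 + (-¾ + k²/2) = -9/4 + k²/2)
N(L)*T + 36 = (-9/4 + (½)*(-2)²)*14 + 36 = (-9/4 + (½)*4)*14 + 36 = (-9/4 + 2)*14 + 36 = -¼*14 + 36 = -7/2 + 36 = 65/2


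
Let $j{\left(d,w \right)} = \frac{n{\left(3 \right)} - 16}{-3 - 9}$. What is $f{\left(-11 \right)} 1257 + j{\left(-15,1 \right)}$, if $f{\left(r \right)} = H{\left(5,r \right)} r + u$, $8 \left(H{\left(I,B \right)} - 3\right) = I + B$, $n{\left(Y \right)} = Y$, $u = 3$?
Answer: $- \frac{82016}{3} \approx -27339.0$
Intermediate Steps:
$j{\left(d,w \right)} = \frac{13}{12}$ ($j{\left(d,w \right)} = \frac{3 - 16}{-3 - 9} = - \frac{13}{-12} = \left(-13\right) \left(- \frac{1}{12}\right) = \frac{13}{12}$)
$H{\left(I,B \right)} = 3 + \frac{B}{8} + \frac{I}{8}$ ($H{\left(I,B \right)} = 3 + \frac{I + B}{8} = 3 + \frac{B + I}{8} = 3 + \left(\frac{B}{8} + \frac{I}{8}\right) = 3 + \frac{B}{8} + \frac{I}{8}$)
$f{\left(r \right)} = 3 + r \left(\frac{29}{8} + \frac{r}{8}\right)$ ($f{\left(r \right)} = \left(3 + \frac{r}{8} + \frac{1}{8} \cdot 5\right) r + 3 = \left(3 + \frac{r}{8} + \frac{5}{8}\right) r + 3 = \left(\frac{29}{8} + \frac{r}{8}\right) r + 3 = r \left(\frac{29}{8} + \frac{r}{8}\right) + 3 = 3 + r \left(\frac{29}{8} + \frac{r}{8}\right)$)
$f{\left(-11 \right)} 1257 + j{\left(-15,1 \right)} = \left(3 + \frac{1}{8} \left(-11\right) \left(29 - 11\right)\right) 1257 + \frac{13}{12} = \left(3 + \frac{1}{8} \left(-11\right) 18\right) 1257 + \frac{13}{12} = \left(3 - \frac{99}{4}\right) 1257 + \frac{13}{12} = \left(- \frac{87}{4}\right) 1257 + \frac{13}{12} = - \frac{109359}{4} + \frac{13}{12} = - \frac{82016}{3}$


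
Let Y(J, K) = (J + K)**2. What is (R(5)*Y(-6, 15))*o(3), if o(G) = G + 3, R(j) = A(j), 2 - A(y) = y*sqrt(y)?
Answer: 972 - 2430*sqrt(5) ≈ -4461.6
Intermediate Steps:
A(y) = 2 - y**(3/2) (A(y) = 2 - y*sqrt(y) = 2 - y**(3/2))
R(j) = 2 - j**(3/2)
o(G) = 3 + G
(R(5)*Y(-6, 15))*o(3) = ((2 - 5**(3/2))*(-6 + 15)**2)*(3 + 3) = ((2 - 5*sqrt(5))*9**2)*6 = ((2 - 5*sqrt(5))*81)*6 = (162 - 405*sqrt(5))*6 = 972 - 2430*sqrt(5)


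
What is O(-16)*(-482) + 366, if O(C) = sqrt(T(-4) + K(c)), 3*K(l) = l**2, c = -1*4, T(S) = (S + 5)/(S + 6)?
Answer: 366 - 241*sqrt(210)/3 ≈ -798.14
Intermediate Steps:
T(S) = (5 + S)/(6 + S)
c = -4
K(l) = l**2/3
O(C) = sqrt(210)/6 (O(C) = sqrt((5 - 4)/(6 - 4) + (1/3)*(-4)**2) = sqrt(1/2 + (1/3)*16) = sqrt((1/2)*1 + 16/3) = sqrt(1/2 + 16/3) = sqrt(35/6) = sqrt(210)/6)
O(-16)*(-482) + 366 = (sqrt(210)/6)*(-482) + 366 = -241*sqrt(210)/3 + 366 = 366 - 241*sqrt(210)/3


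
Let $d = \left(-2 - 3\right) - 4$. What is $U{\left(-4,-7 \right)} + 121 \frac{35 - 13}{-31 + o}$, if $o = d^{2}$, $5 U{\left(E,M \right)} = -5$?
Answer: $\frac{1306}{25} \approx 52.24$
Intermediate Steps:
$d = -9$ ($d = -5 - 4 = -9$)
$U{\left(E,M \right)} = -1$ ($U{\left(E,M \right)} = \frac{1}{5} \left(-5\right) = -1$)
$o = 81$ ($o = \left(-9\right)^{2} = 81$)
$U{\left(-4,-7 \right)} + 121 \frac{35 - 13}{-31 + o} = -1 + 121 \frac{35 - 13}{-31 + 81} = -1 + 121 \cdot \frac{22}{50} = -1 + 121 \cdot 22 \cdot \frac{1}{50} = -1 + 121 \cdot \frac{11}{25} = -1 + \frac{1331}{25} = \frac{1306}{25}$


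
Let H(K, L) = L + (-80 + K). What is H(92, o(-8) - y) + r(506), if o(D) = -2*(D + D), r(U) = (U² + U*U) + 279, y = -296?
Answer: 512691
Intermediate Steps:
r(U) = 279 + 2*U² (r(U) = (U² + U²) + 279 = 2*U² + 279 = 279 + 2*U²)
o(D) = -4*D
H(K, L) = -80 + K + L
H(92, o(-8) - y) + r(506) = (-80 + 92 + (-4*(-8) - 1*(-296))) + (279 + 2*506²) = (-80 + 92 + (32 + 296)) + (279 + 2*256036) = (-80 + 92 + 328) + (279 + 512072) = 340 + 512351 = 512691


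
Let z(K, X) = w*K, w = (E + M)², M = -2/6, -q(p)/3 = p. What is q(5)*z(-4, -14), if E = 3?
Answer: 1280/3 ≈ 426.67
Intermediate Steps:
q(p) = -3*p
M = -⅓ (M = -2*⅙ = -⅓ ≈ -0.33333)
w = 64/9 (w = (3 - ⅓)² = (8/3)² = 64/9 ≈ 7.1111)
z(K, X) = 64*K/9
q(5)*z(-4, -14) = (-3*5)*((64/9)*(-4)) = -15*(-256/9) = 1280/3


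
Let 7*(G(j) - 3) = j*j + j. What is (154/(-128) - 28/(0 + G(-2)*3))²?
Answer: 318872449/19501056 ≈ 16.352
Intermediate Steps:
G(j) = 3 + j/7 + j²/7 (G(j) = 3 + (j*j + j)/7 = 3 + (j² + j)/7 = 3 + (j + j²)/7 = 3 + (j/7 + j²/7) = 3 + j/7 + j²/7)
(154/(-128) - 28/(0 + G(-2)*3))² = (154/(-128) - 28/(0 + (3 + (⅐)*(-2) + (⅐)*(-2)²)*3))² = (154*(-1/128) - 28/(0 + (3 - 2/7 + (⅐)*4)*3))² = (-77/64 - 28/(0 + (3 - 2/7 + 4/7)*3))² = (-77/64 - 28/(0 + (23/7)*3))² = (-77/64 - 28/(0 + 69/7))² = (-77/64 - 28/69/7)² = (-77/64 - 28*7/69)² = (-77/64 - 196/69)² = (-17857/4416)² = 318872449/19501056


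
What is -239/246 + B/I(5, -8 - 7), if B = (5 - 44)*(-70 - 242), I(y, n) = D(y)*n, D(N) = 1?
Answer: -998971/1230 ≈ -812.17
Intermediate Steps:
I(y, n) = n (I(y, n) = 1*n = n)
B = 12168 (B = -39*(-312) = 12168)
-239/246 + B/I(5, -8 - 7) = -239/246 + 12168/(-8 - 7) = -239*1/246 + 12168/(-15) = -239/246 + 12168*(-1/15) = -239/246 - 4056/5 = -998971/1230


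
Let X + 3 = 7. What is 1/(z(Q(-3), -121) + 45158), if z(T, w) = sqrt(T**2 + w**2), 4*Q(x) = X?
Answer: 22579/1019615161 - sqrt(14642)/2039230322 ≈ 2.2085e-5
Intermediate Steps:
X = 4 (X = -3 + 7 = 4)
Q(x) = 1 (Q(x) = (1/4)*4 = 1)
1/(z(Q(-3), -121) + 45158) = 1/(sqrt(1**2 + (-121)**2) + 45158) = 1/(sqrt(1 + 14641) + 45158) = 1/(sqrt(14642) + 45158) = 1/(45158 + sqrt(14642))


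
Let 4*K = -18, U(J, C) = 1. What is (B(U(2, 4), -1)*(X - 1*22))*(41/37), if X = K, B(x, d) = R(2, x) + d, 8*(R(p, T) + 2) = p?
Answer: 23903/296 ≈ 80.753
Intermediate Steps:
R(p, T) = -2 + p/8
B(x, d) = -7/4 + d (B(x, d) = (-2 + (⅛)*2) + d = (-2 + ¼) + d = -7/4 + d)
K = -9/2 (K = (¼)*(-18) = -9/2 ≈ -4.5000)
X = -9/2 ≈ -4.5000
(B(U(2, 4), -1)*(X - 1*22))*(41/37) = ((-7/4 - 1)*(-9/2 - 1*22))*(41/37) = (-11*(-9/2 - 22)/4)*(41*(1/37)) = -11/4*(-53/2)*(41/37) = (583/8)*(41/37) = 23903/296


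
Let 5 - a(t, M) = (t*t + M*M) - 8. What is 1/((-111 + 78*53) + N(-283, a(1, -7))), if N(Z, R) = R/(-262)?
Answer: 262/1054063 ≈ 0.00024856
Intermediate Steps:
a(t, M) = 13 - M**2 - t**2 (a(t, M) = 5 - ((t*t + M*M) - 8) = 5 - ((t**2 + M**2) - 8) = 5 - ((M**2 + t**2) - 8) = 5 - (-8 + M**2 + t**2) = 5 + (8 - M**2 - t**2) = 13 - M**2 - t**2)
N(Z, R) = -R/262 (N(Z, R) = R*(-1/262) = -R/262)
1/((-111 + 78*53) + N(-283, a(1, -7))) = 1/((-111 + 78*53) - (13 - 1*(-7)**2 - 1*1**2)/262) = 1/((-111 + 4134) - (13 - 1*49 - 1*1)/262) = 1/(4023 - (13 - 49 - 1)/262) = 1/(4023 - 1/262*(-37)) = 1/(4023 + 37/262) = 1/(1054063/262) = 262/1054063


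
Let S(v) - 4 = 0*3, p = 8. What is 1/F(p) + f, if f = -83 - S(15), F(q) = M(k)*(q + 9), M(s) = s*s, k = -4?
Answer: -23663/272 ≈ -86.996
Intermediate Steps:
M(s) = s²
S(v) = 4 (S(v) = 4 + 0*3 = 4 + 0 = 4)
F(q) = 144 + 16*q (F(q) = (-4)²*(q + 9) = 16*(9 + q) = 144 + 16*q)
f = -87 (f = -83 - 1*4 = -83 - 4 = -87)
1/F(p) + f = 1/(144 + 16*8) - 87 = 1/(144 + 128) - 87 = 1/272 - 87 = -23663/272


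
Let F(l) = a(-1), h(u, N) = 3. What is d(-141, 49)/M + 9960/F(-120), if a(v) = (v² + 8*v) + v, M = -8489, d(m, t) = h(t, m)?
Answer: -10568808/8489 ≈ -1245.0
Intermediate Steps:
d(m, t) = 3
a(v) = v² + 9*v
F(l) = -8 (F(l) = -(9 - 1) = -1*8 = -8)
d(-141, 49)/M + 9960/F(-120) = 3/(-8489) + 9960/(-8) = 3*(-1/8489) + 9960*(-⅛) = -3/8489 - 1245 = -10568808/8489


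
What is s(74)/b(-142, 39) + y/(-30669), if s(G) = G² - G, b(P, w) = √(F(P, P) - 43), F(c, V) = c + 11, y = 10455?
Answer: -3485/10223 - 2701*I*√174/87 ≈ -0.3409 - 409.52*I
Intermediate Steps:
F(c, V) = 11 + c
b(P, w) = √(-32 + P) (b(P, w) = √((11 + P) - 43) = √(-32 + P))
s(74)/b(-142, 39) + y/(-30669) = (74*(-1 + 74))/(√(-32 - 142)) + 10455/(-30669) = (74*73)/(√(-174)) + 10455*(-1/30669) = 5402/((I*√174)) - 3485/10223 = 5402*(-I*√174/174) - 3485/10223 = -2701*I*√174/87 - 3485/10223 = -3485/10223 - 2701*I*√174/87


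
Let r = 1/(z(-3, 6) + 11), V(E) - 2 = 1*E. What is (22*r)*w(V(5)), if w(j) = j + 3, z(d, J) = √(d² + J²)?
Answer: 605/19 - 165*√5/19 ≈ 12.424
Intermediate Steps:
V(E) = 2 + E (V(E) = 2 + 1*E = 2 + E)
z(d, J) = √(J² + d²)
w(j) = 3 + j
r = 1/(11 + 3*√5) (r = 1/(√(6² + (-3)²) + 11) = 1/(√(36 + 9) + 11) = 1/(√45 + 11) = 1/(3*√5 + 11) = 1/(11 + 3*√5) ≈ 0.056471)
(22*r)*w(V(5)) = (22*(11/76 - 3*√5/76))*(3 + (2 + 5)) = (121/38 - 33*√5/38)*(3 + 7) = (121/38 - 33*√5/38)*10 = 605/19 - 165*√5/19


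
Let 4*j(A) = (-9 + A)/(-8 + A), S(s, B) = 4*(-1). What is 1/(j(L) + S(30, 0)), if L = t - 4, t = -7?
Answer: -19/71 ≈ -0.26761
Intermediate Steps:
S(s, B) = -4
L = -11 (L = -7 - 4 = -11)
j(A) = (-9 + A)/(4*(-8 + A)) (j(A) = ((-9 + A)/(-8 + A))/4 = (-9 + A)/(4*(-8 + A)))
1/(j(L) + S(30, 0)) = 1/((-9 - 11)/(4*(-8 - 11)) - 4) = 1/((¼)*(-20)/(-19) - 4) = 1/((¼)*(-1/19)*(-20) - 4) = 1/(5/19 - 4) = 1/(-71/19) = -19/71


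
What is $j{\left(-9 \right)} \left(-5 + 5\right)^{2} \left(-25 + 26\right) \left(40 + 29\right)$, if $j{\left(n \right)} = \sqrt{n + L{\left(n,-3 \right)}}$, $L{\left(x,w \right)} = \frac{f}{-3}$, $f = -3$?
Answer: $0$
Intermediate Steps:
$L{\left(x,w \right)} = 1$ ($L{\left(x,w \right)} = - \frac{3}{-3} = \left(-3\right) \left(- \frac{1}{3}\right) = 1$)
$j{\left(n \right)} = \sqrt{1 + n}$ ($j{\left(n \right)} = \sqrt{n + 1} = \sqrt{1 + n}$)
$j{\left(-9 \right)} \left(-5 + 5\right)^{2} \left(-25 + 26\right) \left(40 + 29\right) = \sqrt{1 - 9} \left(-5 + 5\right)^{2} \left(-25 + 26\right) \left(40 + 29\right) = \sqrt{-8} \cdot 0^{2} \cdot 1 \cdot 69 = 2 i \sqrt{2} \cdot 0 \cdot 69 = 0 \cdot 69 = 0$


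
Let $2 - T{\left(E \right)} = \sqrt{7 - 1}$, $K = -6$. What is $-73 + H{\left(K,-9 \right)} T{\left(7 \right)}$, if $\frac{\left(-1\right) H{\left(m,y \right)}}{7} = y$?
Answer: $53 - 63 \sqrt{6} \approx -101.32$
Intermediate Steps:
$H{\left(m,y \right)} = - 7 y$
$T{\left(E \right)} = 2 - \sqrt{6}$ ($T{\left(E \right)} = 2 - \sqrt{7 - 1} = 2 - \sqrt{6}$)
$-73 + H{\left(K,-9 \right)} T{\left(7 \right)} = -73 + \left(-7\right) \left(-9\right) \left(2 - \sqrt{6}\right) = -73 + 63 \left(2 - \sqrt{6}\right) = -73 + \left(126 - 63 \sqrt{6}\right) = 53 - 63 \sqrt{6}$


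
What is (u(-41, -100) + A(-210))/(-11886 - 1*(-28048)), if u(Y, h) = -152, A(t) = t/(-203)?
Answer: -2189/234349 ≈ -0.0093408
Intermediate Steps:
A(t) = -t/203 (A(t) = t*(-1/203) = -t/203)
(u(-41, -100) + A(-210))/(-11886 - 1*(-28048)) = (-152 - 1/203*(-210))/(-11886 - 1*(-28048)) = (-152 + 30/29)/(-11886 + 28048) = -4378/29/16162 = -4378/29*1/16162 = -2189/234349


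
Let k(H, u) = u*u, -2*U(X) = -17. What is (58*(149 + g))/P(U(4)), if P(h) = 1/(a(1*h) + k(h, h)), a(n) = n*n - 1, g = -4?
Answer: 1206835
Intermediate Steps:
U(X) = 17/2 (U(X) = -1/2*(-17) = 17/2)
k(H, u) = u**2
a(n) = -1 + n**2 (a(n) = n**2 - 1 = -1 + n**2)
P(h) = 1/(-1 + 2*h**2) (P(h) = 1/((-1 + (1*h)**2) + h**2) = 1/((-1 + h**2) + h**2) = 1/(-1 + 2*h**2))
(58*(149 + g))/P(U(4)) = (58*(149 - 4))/(1/(-1 + 2*(17/2)**2)) = (58*145)/(1/(-1 + 2*(289/4))) = 8410/(1/(-1 + 289/2)) = 8410/(1/(287/2)) = 8410/(2/287) = 8410*(287/2) = 1206835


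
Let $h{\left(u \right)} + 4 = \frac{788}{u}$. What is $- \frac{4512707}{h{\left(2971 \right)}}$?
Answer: $\frac{13407252497}{11096} \approx 1.2083 \cdot 10^{6}$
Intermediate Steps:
$h{\left(u \right)} = -4 + \frac{788}{u}$
$- \frac{4512707}{h{\left(2971 \right)}} = - \frac{4512707}{-4 + \frac{788}{2971}} = - \frac{4512707}{- \frac{11096}{2971}} = \left(-4512707\right) \left(- \frac{2971}{11096}\right) = \frac{13407252497}{11096}$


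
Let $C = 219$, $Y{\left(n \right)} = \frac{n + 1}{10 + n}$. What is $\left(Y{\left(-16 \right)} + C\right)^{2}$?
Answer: $\frac{196249}{4} \approx 49062.0$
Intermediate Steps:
$Y{\left(n \right)} = \frac{1 + n}{10 + n}$
$\left(Y{\left(-16 \right)} + C\right)^{2} = \left(\frac{1 - 16}{10 - 16} + 219\right)^{2} = \left(\frac{1}{-6} \left(-15\right) + 219\right)^{2} = \left(\left(- \frac{1}{6}\right) \left(-15\right) + 219\right)^{2} = \left(\frac{5}{2} + 219\right)^{2} = \left(\frac{443}{2}\right)^{2} = \frac{196249}{4}$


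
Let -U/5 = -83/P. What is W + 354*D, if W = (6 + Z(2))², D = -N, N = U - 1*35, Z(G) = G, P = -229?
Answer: 2998876/229 ≈ 13096.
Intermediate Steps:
U = -415/229 (U = -(-415)/(-229) = -(-415)*(-1)/229 = -5*83/229 = -415/229 ≈ -1.8122)
N = -8430/229 (N = -415/229 - 1*35 = -415/229 - 35 = -8430/229 ≈ -36.812)
D = 8430/229 (D = -1*(-8430/229) = 8430/229 ≈ 36.812)
W = 64 (W = (6 + 2)² = 8² = 64)
W + 354*D = 64 + 354*(8430/229) = 64 + 2984220/229 = 2998876/229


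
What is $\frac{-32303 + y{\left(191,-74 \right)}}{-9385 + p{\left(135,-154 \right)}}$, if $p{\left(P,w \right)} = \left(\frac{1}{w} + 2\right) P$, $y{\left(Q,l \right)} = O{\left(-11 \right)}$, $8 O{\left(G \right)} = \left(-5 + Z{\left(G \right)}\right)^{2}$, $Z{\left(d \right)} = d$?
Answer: $\frac{4969734}{1403845} \approx 3.5401$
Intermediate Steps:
$O{\left(G \right)} = \frac{\left(-5 + G\right)^{2}}{8}$
$y{\left(Q,l \right)} = 32$ ($y{\left(Q,l \right)} = \frac{\left(-5 - 11\right)^{2}}{8} = \frac{\left(-16\right)^{2}}{8} = \frac{1}{8} \cdot 256 = 32$)
$p{\left(P,w \right)} = P \left(2 + \frac{1}{w}\right)$ ($p{\left(P,w \right)} = \left(2 + \frac{1}{w}\right) P = P \left(2 + \frac{1}{w}\right)$)
$\frac{-32303 + y{\left(191,-74 \right)}}{-9385 + p{\left(135,-154 \right)}} = \frac{-32303 + 32}{-9385 + \left(2 \cdot 135 + \frac{135}{-154}\right)} = - \frac{32271}{-9385 + \left(270 + 135 \left(- \frac{1}{154}\right)\right)} = - \frac{32271}{-9385 + \left(270 - \frac{135}{154}\right)} = - \frac{32271}{-9385 + \frac{41445}{154}} = - \frac{32271}{- \frac{1403845}{154}} = \left(-32271\right) \left(- \frac{154}{1403845}\right) = \frac{4969734}{1403845}$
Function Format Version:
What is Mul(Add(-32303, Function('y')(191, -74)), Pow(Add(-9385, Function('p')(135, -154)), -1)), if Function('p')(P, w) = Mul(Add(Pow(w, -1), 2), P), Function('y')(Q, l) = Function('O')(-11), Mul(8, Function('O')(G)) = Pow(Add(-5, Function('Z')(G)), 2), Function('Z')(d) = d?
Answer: Rational(4969734, 1403845) ≈ 3.5401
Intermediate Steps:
Function('O')(G) = Mul(Rational(1, 8), Pow(Add(-5, G), 2))
Function('y')(Q, l) = 32 (Function('y')(Q, l) = Mul(Rational(1, 8), Pow(Add(-5, -11), 2)) = Mul(Rational(1, 8), Pow(-16, 2)) = Mul(Rational(1, 8), 256) = 32)
Function('p')(P, w) = Mul(P, Add(2, Pow(w, -1))) (Function('p')(P, w) = Mul(Add(2, Pow(w, -1)), P) = Mul(P, Add(2, Pow(w, -1))))
Mul(Add(-32303, Function('y')(191, -74)), Pow(Add(-9385, Function('p')(135, -154)), -1)) = Mul(Add(-32303, 32), Pow(Add(-9385, Add(Mul(2, 135), Mul(135, Pow(-154, -1)))), -1)) = Mul(-32271, Pow(Add(-9385, Add(270, Mul(135, Rational(-1, 154)))), -1)) = Mul(-32271, Pow(Add(-9385, Add(270, Rational(-135, 154))), -1)) = Mul(-32271, Pow(Add(-9385, Rational(41445, 154)), -1)) = Mul(-32271, Pow(Rational(-1403845, 154), -1)) = Mul(-32271, Rational(-154, 1403845)) = Rational(4969734, 1403845)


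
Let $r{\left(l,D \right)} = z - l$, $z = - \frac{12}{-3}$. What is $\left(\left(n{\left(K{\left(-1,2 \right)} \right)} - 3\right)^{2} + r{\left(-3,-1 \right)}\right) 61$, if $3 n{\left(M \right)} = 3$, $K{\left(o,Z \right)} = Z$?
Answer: $671$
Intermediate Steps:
$n{\left(M \right)} = 1$ ($n{\left(M \right)} = \frac{1}{3} \cdot 3 = 1$)
$z = 4$ ($z = \left(-12\right) \left(- \frac{1}{3}\right) = 4$)
$r{\left(l,D \right)} = 4 - l$
$\left(\left(n{\left(K{\left(-1,2 \right)} \right)} - 3\right)^{2} + r{\left(-3,-1 \right)}\right) 61 = \left(\left(1 - 3\right)^{2} + \left(4 - -3\right)\right) 61 = \left(\left(-2\right)^{2} + \left(4 + 3\right)\right) 61 = \left(4 + 7\right) 61 = 11 \cdot 61 = 671$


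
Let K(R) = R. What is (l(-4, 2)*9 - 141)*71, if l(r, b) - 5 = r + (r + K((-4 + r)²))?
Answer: 28968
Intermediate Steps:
l(r, b) = 5 + (-4 + r)² + 2*r (l(r, b) = 5 + (r + (r + (-4 + r)²)) = 5 + ((-4 + r)² + 2*r) = 5 + (-4 + r)² + 2*r)
(l(-4, 2)*9 - 141)*71 = ((21 + (-4)² - 6*(-4))*9 - 141)*71 = ((21 + 16 + 24)*9 - 141)*71 = (61*9 - 141)*71 = (549 - 141)*71 = 408*71 = 28968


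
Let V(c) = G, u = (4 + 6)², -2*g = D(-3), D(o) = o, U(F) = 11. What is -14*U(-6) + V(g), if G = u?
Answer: -54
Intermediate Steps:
g = 3/2 (g = -½*(-3) = 3/2 ≈ 1.5000)
u = 100 (u = 10² = 100)
G = 100
V(c) = 100
-14*U(-6) + V(g) = -14*11 + 100 = -154 + 100 = -54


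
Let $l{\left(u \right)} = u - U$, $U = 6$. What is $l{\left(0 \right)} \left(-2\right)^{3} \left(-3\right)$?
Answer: $-144$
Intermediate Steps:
$l{\left(u \right)} = -6 + u$ ($l{\left(u \right)} = u - 6 = -6 + u$)
$l{\left(0 \right)} \left(-2\right)^{3} \left(-3\right) = \left(-6 + 0\right) \left(-2\right)^{3} \left(-3\right) = \left(-6\right) \left(-8\right) \left(-3\right) = 48 \left(-3\right) = -144$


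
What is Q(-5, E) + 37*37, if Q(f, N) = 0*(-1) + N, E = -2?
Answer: 1367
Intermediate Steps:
Q(f, N) = N (Q(f, N) = 0 + N = N)
Q(-5, E) + 37*37 = -2 + 37*37 = -2 + 1369 = 1367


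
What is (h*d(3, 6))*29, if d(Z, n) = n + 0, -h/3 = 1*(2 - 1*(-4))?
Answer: -3132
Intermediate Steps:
h = -18 (h = -3*(2 - 1*(-4)) = -3*(2 + 4) = -3*6 = -18)
d(Z, n) = n
(h*d(3, 6))*29 = -18*6*29 = -108*29 = -3132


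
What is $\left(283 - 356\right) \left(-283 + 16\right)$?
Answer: $19491$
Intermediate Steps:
$\left(283 - 356\right) \left(-283 + 16\right) = \left(-73\right) \left(-267\right) = 19491$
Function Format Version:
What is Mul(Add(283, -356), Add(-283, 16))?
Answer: 19491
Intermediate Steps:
Mul(Add(283, -356), Add(-283, 16)) = Mul(-73, -267) = 19491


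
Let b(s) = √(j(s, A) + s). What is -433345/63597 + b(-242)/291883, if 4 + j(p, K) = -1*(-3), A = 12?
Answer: -433345/63597 + 9*I*√3/291883 ≈ -6.8139 + 5.3407e-5*I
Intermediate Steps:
j(p, K) = -1 (j(p, K) = -4 - 1*(-3) = -4 + 3 = -1)
b(s) = √(-1 + s)
-433345/63597 + b(-242)/291883 = -433345/63597 + √(-1 - 242)/291883 = -433345*1/63597 + √(-243)*(1/291883) = -433345/63597 + (9*I*√3)*(1/291883) = -433345/63597 + 9*I*√3/291883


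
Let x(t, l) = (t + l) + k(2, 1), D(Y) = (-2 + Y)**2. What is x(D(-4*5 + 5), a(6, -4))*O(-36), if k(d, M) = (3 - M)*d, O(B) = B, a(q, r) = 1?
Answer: -10584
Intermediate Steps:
k(d, M) = d*(3 - M)
x(t, l) = 4 + l + t (x(t, l) = (t + l) + 2*(3 - 1*1) = (l + t) + 2*(3 - 1) = (l + t) + 2*2 = (l + t) + 4 = 4 + l + t)
x(D(-4*5 + 5), a(6, -4))*O(-36) = (4 + 1 + (-2 + (-4*5 + 5))**2)*(-36) = (4 + 1 + (-2 + (-20 + 5))**2)*(-36) = (4 + 1 + (-2 - 15)**2)*(-36) = (4 + 1 + (-17)**2)*(-36) = (4 + 1 + 289)*(-36) = 294*(-36) = -10584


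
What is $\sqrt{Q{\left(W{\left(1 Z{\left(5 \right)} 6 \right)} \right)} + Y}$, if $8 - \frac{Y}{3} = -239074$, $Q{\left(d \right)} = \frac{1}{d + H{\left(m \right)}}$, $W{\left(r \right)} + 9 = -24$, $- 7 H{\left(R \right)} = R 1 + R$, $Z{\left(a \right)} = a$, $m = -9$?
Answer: $\frac{\sqrt{32540732283}}{213} \approx 846.9$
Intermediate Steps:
$H{\left(R \right)} = - \frac{2 R}{7}$ ($H{\left(R \right)} = - \frac{R 1 + R}{7} = - \frac{R + R}{7} = - \frac{2 R}{7}$)
$W{\left(r \right)} = -33$ ($W{\left(r \right)} = -9 - 24 = -33$)
$Q{\left(d \right)} = \frac{1}{\frac{18}{7} + d}$ ($Q{\left(d \right)} = \frac{1}{d - - \frac{18}{7}} = \frac{1}{d + \frac{18}{7}} = \frac{1}{\frac{18}{7} + d}$)
$Y = 717246$ ($Y = 24 - -717222 = 24 + 717222 = 717246$)
$\sqrt{Q{\left(W{\left(1 Z{\left(5 \right)} 6 \right)} \right)} + Y} = \sqrt{\frac{7}{18 + 7 \left(-33\right)} + 717246} = \sqrt{\frac{7}{18 - 231} + 717246} = \sqrt{\frac{7}{-213} + 717246} = \sqrt{7 \left(- \frac{1}{213}\right) + 717246} = \sqrt{- \frac{7}{213} + 717246} = \sqrt{\frac{152773391}{213}} = \frac{\sqrt{32540732283}}{213}$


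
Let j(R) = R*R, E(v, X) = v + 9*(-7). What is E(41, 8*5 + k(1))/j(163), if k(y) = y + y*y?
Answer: -22/26569 ≈ -0.00082803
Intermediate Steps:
k(y) = y + y²
E(v, X) = -63 + v (E(v, X) = v - 63 = -63 + v)
j(R) = R²
E(41, 8*5 + k(1))/j(163) = (-63 + 41)/(163²) = -22/26569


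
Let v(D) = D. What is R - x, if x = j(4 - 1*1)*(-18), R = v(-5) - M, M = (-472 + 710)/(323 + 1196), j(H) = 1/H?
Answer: 183/217 ≈ 0.84332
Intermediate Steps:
M = 34/217 (M = 238/1519 = 238*(1/1519) = 34/217 ≈ 0.15668)
R = -1119/217 (R = -5 - 1*34/217 = -5 - 34/217 = -1119/217 ≈ -5.1567)
x = -6 (x = -18/(4 - 1*1) = -18/(4 - 1) = -18/3 = (1/3)*(-18) = -6)
R - x = -1119/217 - 1*(-6) = -1119/217 + 6 = 183/217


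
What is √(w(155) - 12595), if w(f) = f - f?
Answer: I*√12595 ≈ 112.23*I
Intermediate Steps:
w(f) = 0
√(w(155) - 12595) = √(0 - 12595) = √(-12595) = I*√12595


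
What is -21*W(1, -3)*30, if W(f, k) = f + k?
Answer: 1260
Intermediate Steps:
-21*W(1, -3)*30 = -21*(1 - 3)*30 = -21*(-2)*30 = 42*30 = 1260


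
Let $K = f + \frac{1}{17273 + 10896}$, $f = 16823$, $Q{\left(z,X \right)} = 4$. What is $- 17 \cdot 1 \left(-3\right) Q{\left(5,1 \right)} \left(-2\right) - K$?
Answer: $- \frac{485380040}{28169} \approx -17231.0$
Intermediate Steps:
$K = \frac{473887088}{28169}$ ($K = 16823 + \frac{1}{17273 + 10896} = 16823 + \frac{1}{28169} = \frac{473887088}{28169} \approx 16823.0$)
$- 17 \cdot 1 \left(-3\right) Q{\left(5,1 \right)} \left(-2\right) - K = - 17 \cdot 1 \left(-3\right) 4 \left(-2\right) - \frac{473887088}{28169} = \left(-17\right) \left(-3\right) \left(-8\right) - \frac{473887088}{28169} = 51 \left(-8\right) - \frac{473887088}{28169} = -408 - \frac{473887088}{28169} = - \frac{485380040}{28169}$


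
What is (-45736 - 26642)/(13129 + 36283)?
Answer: -36189/24706 ≈ -1.4648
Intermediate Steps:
(-45736 - 26642)/(13129 + 36283) = -72378/49412 = -72378*1/49412 = -36189/24706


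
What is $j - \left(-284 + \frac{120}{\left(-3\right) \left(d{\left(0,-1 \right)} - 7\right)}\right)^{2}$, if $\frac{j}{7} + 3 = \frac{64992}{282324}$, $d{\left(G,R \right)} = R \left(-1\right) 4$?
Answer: $- \frac{2216641669}{30249} \approx -73280.0$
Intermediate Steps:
$d{\left(G,R \right)} = - 4 R$ ($d{\left(G,R \right)} = - R 4 = - 4 R$)
$j = - \frac{65165}{3361}$ ($j = -21 + 7 \cdot \frac{64992}{282324} = -21 + 7 \cdot 64992 \cdot \frac{1}{282324} = -21 + 7 \cdot \frac{5416}{23527} = -21 + \frac{5416}{3361} = - \frac{65165}{3361} \approx -19.389$)
$j - \left(-284 + \frac{120}{\left(-3\right) \left(d{\left(0,-1 \right)} - 7\right)}\right)^{2} = - \frac{65165}{3361} - \left(-284 + \frac{120}{\left(-3\right) \left(\left(-4\right) \left(-1\right) - 7\right)}\right)^{2} = - \frac{65165}{3361} - \left(-284 + \frac{120}{\left(-3\right) \left(4 - 7\right)}\right)^{2} = - \frac{65165}{3361} - \left(-284 + \frac{120}{\left(-3\right) \left(-3\right)}\right)^{2} = - \frac{65165}{3361} - \left(-284 + \frac{120}{9}\right)^{2} = - \frac{65165}{3361} - \left(-284 + 120 \cdot \frac{1}{9}\right)^{2} = - \frac{65165}{3361} - \left(-284 + \frac{40}{3}\right)^{2} = - \frac{65165}{3361} - \left(- \frac{812}{3}\right)^{2} = - \frac{65165}{3361} - \frac{659344}{9} = - \frac{2216641669}{30249}$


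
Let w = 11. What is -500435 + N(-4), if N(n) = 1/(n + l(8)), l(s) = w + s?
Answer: -7506524/15 ≈ -5.0044e+5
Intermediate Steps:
l(s) = 11 + s
N(n) = 1/(19 + n) (N(n) = 1/(n + (11 + 8)) = 1/(n + 19) = 1/(19 + n))
-500435 + N(-4) = -500435 + 1/(19 - 4) = -500435 + 1/15 = -7506524/15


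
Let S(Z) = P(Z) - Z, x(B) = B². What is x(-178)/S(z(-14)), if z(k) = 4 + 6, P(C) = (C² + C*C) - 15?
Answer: 31684/175 ≈ 181.05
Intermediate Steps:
P(C) = -15 + 2*C² (P(C) = (C² + C²) - 15 = 2*C² - 15 = -15 + 2*C²)
z(k) = 10
S(Z) = -15 - Z + 2*Z² (S(Z) = (-15 + 2*Z²) - Z = -15 - Z + 2*Z²)
x(-178)/S(z(-14)) = (-178)²/(-15 - 1*10 + 2*10²) = 31684/(-15 - 10 + 2*100) = 31684/(-15 - 10 + 200) = 31684/175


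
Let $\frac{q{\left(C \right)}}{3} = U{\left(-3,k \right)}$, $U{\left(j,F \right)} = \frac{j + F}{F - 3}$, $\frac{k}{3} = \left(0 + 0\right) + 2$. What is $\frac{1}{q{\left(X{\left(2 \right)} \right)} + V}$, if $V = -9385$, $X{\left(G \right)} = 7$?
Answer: $- \frac{1}{9382} \approx -0.00010659$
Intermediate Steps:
$k = 6$ ($k = 3 \left(\left(0 + 0\right) + 2\right) = 3 \left(0 + 2\right) = 3 \cdot 2 = 6$)
$U{\left(j,F \right)} = \frac{F + j}{-3 + F}$
$q{\left(C \right)} = 3$ ($q{\left(C \right)} = 3 \frac{6 - 3}{-3 + 6} = 3 \cdot \frac{1}{3} \cdot 3 = 3 \cdot 1 = 3$)
$\frac{1}{q{\left(X{\left(2 \right)} \right)} + V} = \frac{1}{3 - 9385} = \frac{1}{-9382} = - \frac{1}{9382}$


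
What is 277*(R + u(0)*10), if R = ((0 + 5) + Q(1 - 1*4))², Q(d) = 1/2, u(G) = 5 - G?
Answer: 88917/4 ≈ 22229.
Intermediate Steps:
Q(d) = ½
R = 121/4 (R = ((0 + 5) + ½)² = (5 + ½)² = (11/2)² = 121/4 ≈ 30.250)
277*(R + u(0)*10) = 277*(121/4 + (5 - 1*0)*10) = 277*(121/4 + (5 + 0)*10) = 277*(121/4 + 5*10) = 277*(121/4 + 50) = 277*(321/4) = 88917/4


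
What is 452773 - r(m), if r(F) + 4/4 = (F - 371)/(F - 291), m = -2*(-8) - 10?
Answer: 25808045/57 ≈ 4.5277e+5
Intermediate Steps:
m = 6 (m = 16 - 10 = 6)
r(F) = -1 + (-371 + F)/(-291 + F) (r(F) = -1 + (F - 371)/(F - 291) = -1 + (-371 + F)/(-291 + F))
452773 - r(m) = 452773 - (-80)/(-291 + 6) = 452773 - (-80)/(-285) = 452773 - (-80)*(-1)/285 = 452773 - 1*16/57 = 452773 - 16/57 = 25808045/57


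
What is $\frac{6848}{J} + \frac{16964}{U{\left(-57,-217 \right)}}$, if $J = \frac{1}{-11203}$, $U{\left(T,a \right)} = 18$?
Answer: $- \frac{690454814}{9} \approx -7.6717 \cdot 10^{7}$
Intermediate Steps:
$J = - \frac{1}{11203} \approx -8.9262 \cdot 10^{-5}$
$\frac{6848}{J} + \frac{16964}{U{\left(-57,-217 \right)}} = \frac{6848}{- \frac{1}{11203}} + \frac{16964}{18} = 6848 \left(-11203\right) + 16964 \cdot \frac{1}{18} = -76718144 + \frac{8482}{9} = - \frac{690454814}{9}$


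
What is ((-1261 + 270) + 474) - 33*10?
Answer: -847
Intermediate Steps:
((-1261 + 270) + 474) - 33*10 = (-991 + 474) - 1*330 = -517 - 330 = -847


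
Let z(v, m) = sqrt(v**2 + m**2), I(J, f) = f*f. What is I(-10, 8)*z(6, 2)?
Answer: 128*sqrt(10) ≈ 404.77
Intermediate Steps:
I(J, f) = f**2
z(v, m) = sqrt(m**2 + v**2)
I(-10, 8)*z(6, 2) = 8**2*sqrt(2**2 + 6**2) = 64*sqrt(4 + 36) = 64*sqrt(40) = 64*(2*sqrt(10)) = 128*sqrt(10)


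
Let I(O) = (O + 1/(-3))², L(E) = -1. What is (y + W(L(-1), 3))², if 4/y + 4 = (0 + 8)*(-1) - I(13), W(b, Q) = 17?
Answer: 43388569/150544 ≈ 288.21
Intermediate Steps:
I(O) = (-⅓ + O)² (I(O) = (O - ⅓)² = (-⅓ + O)²)
y = -9/388 (y = 4/(-4 + ((0 + 8)*(-1) - (-1 + 3*13)²/9)) = 4/(-4 + (8*(-1) - (-1 + 39)²/9)) = 4/(-4 + (-8 - 38²/9)) = 4/(-4 + (-8 - 1444/9)) = 4/(-4 - 1516/9) = 4/(-1552/9) = 4*(-9/1552) = -9/388 ≈ -0.023196)
(y + W(L(-1), 3))² = (-9/388 + 17)² = (6587/388)² = 43388569/150544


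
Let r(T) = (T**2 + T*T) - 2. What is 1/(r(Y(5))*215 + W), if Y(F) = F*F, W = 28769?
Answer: 1/297089 ≈ 3.3660e-6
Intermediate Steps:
Y(F) = F**2
r(T) = -2 + 2*T**2 (r(T) = (T**2 + T**2) - 2 = 2*T**2 - 2 = -2 + 2*T**2)
1/(r(Y(5))*215 + W) = 1/((-2 + 2*(5**2)**2)*215 + 28769) = 1/((-2 + 2*25**2)*215 + 28769) = 1/((-2 + 2*625)*215 + 28769) = 1/((-2 + 1250)*215 + 28769) = 1/(1248*215 + 28769) = 1/(268320 + 28769) = 1/297089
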